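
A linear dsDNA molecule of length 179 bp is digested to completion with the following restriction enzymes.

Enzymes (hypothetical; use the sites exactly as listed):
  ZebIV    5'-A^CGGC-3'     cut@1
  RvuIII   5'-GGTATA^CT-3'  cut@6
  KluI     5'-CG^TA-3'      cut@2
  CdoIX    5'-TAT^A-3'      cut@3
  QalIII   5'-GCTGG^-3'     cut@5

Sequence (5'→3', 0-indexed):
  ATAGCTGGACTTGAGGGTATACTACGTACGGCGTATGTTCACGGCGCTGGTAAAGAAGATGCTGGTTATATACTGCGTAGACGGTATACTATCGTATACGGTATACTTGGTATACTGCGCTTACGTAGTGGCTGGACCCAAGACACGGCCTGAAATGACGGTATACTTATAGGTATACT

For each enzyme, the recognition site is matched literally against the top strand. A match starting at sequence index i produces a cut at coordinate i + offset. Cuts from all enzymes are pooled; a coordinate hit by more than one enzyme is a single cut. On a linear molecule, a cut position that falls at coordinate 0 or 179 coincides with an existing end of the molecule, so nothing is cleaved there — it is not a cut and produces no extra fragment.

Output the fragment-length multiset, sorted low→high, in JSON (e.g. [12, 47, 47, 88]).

Per-enzyme occurrences:
  ZebIV ACGGC/1: at [27, 40, 144] ⇒ [28, 41, 145]
  RvuIII GGTATACT/6: at [15, 82, 99, 108, 159, 171] ⇒ [21, 88, 105, 114, 165, 177]
  KluI CGTA/2: at [24, 31, 75, 92, 123] ⇒ [26, 33, 77, 94, 125]
  CdoIX TATA/3: at [17, 66, 68, 84, 94, 101, 110, 161, 167, 173] ⇒ [20, 69, 71, 87, 97, 104, 113, 164, 170, 176]
  QalIII GCTGG/5: at [3, 45, 60, 130] ⇒ [8, 50, 65, 135]

Pooled cuts: [8, 20, 21, 26, 28, 33, 41, 50, 65, 69, 71, 77, 87, 88, 94, 97, 104, 105, 113, 114, 125, 135, 145, 164, 165, 170, 176, 177]

Fragment lengths:
  [0,8): 8 bp
  [8,20): 12 bp
  [20,21): 1 bp
  [21,26): 5 bp
  [26,28): 2 bp
  [28,33): 5 bp
  [33,41): 8 bp
  [41,50): 9 bp
  [50,65): 15 bp
  [65,69): 4 bp
  [69,71): 2 bp
  [71,77): 6 bp
  [77,87): 10 bp
  [87,88): 1 bp
  [88,94): 6 bp
  [94,97): 3 bp
  [97,104): 7 bp
  [104,105): 1 bp
  [105,113): 8 bp
  [113,114): 1 bp
  [114,125): 11 bp
  [125,135): 10 bp
  [135,145): 10 bp
  [145,164): 19 bp
  [164,165): 1 bp
  [165,170): 5 bp
  [170,176): 6 bp
  [176,177): 1 bp
  [177,179): 2 bp

[1,1,1,1,1,1,2,2,2,3,4,5,5,5,6,6,6,7,8,8,8,9,10,10,10,11,12,15,19]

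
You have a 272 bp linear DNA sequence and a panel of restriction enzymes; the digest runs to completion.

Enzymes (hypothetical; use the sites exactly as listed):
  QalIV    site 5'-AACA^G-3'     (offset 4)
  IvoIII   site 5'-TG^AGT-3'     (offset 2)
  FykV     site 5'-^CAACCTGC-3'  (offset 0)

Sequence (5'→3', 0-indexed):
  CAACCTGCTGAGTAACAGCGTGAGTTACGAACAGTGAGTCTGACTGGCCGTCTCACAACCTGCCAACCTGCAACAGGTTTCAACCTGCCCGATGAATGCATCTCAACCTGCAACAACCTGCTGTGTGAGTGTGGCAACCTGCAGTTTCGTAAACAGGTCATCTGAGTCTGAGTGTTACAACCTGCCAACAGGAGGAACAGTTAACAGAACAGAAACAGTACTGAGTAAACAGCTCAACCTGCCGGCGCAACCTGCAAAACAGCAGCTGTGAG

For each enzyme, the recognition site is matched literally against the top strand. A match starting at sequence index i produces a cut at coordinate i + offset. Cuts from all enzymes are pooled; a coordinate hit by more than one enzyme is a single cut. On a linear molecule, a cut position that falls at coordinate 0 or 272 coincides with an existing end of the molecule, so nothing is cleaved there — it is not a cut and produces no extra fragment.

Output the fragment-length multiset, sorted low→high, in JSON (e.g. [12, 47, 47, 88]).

[3,3,5,5,5,6,6,6,7,7,7,7,8,8,9,9,10,10,11,11,12,13,13,14,14,19,21,23]

Site scan:
  QalIV (AACAG, off=4): starts [13, 29, 71, 151, 186, 195, 202, 207, 213, 227, 257] → cuts [17, 33, 75, 155, 190, 199, 206, 211, 217, 231, 261]
  IvoIII (TGAGT, off=2): starts [8, 20, 34, 125, 162, 168, 221] → cuts [10, 22, 36, 127, 164, 170, 223]
  FykV (CAACCTGC, off=0): starts [0, 55, 63, 80, 103, 113, 134, 177, 234, 247] → cuts [55, 63, 80, 103, 113, 134, 177, 234, 247] (position 0 is a terminus of the linear molecule — no cut)

All cut coordinates (distinct, sorted): [10, 17, 22, 33, 36, 55, 63, 75, 80, 103, 113, 127, 134, 155, 164, 170, 177, 190, 199, 206, 211, 217, 223, 231, 234, 247, 261]

Fragments:
  [0,10): 10 bp
  [10,17): 7 bp
  [17,22): 5 bp
  [22,33): 11 bp
  [33,36): 3 bp
  [36,55): 19 bp
  [55,63): 8 bp
  [63,75): 12 bp
  [75,80): 5 bp
  [80,103): 23 bp
  [103,113): 10 bp
  [113,127): 14 bp
  [127,134): 7 bp
  [134,155): 21 bp
  [155,164): 9 bp
  [164,170): 6 bp
  [170,177): 7 bp
  [177,190): 13 bp
  [190,199): 9 bp
  [199,206): 7 bp
  [206,211): 5 bp
  [211,217): 6 bp
  [217,223): 6 bp
  [223,231): 8 bp
  [231,234): 3 bp
  [234,247): 13 bp
  [247,261): 14 bp
  [261,272): 11 bp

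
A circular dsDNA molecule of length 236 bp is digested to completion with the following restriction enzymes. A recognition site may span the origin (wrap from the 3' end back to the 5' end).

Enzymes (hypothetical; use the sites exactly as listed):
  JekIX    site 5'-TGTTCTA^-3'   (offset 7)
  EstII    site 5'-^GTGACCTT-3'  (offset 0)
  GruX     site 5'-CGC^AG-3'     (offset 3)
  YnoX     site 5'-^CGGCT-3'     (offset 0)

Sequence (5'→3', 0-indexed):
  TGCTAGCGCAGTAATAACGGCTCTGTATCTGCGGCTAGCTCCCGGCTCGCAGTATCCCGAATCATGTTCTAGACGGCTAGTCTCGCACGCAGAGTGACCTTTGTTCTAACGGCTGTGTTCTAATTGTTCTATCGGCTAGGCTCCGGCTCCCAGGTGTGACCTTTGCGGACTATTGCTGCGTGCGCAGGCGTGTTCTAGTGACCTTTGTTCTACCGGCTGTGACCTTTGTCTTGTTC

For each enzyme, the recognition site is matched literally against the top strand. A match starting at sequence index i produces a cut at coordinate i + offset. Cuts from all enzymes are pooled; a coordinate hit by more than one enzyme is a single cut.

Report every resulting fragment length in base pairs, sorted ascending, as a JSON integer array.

[1,1,1,2,3,5,8,8,9,11,11,12,12,13,14,15,15,17,21,27,30]

Site scan:
  JekIX (TGTTCTA, off=7): starts [64, 101, 115, 124, 190, 205] → cuts [71, 108, 122, 131, 197, 212]
  EstII (GTGACCTT, off=0): starts [93, 155, 197, 218] → cuts [93, 155, 197, 218]
  GruX (CGCAG, off=3): starts [6, 47, 87, 182] → cuts [9, 50, 90, 185]
  YnoX (CGGCT, off=0): starts [17, 31, 42, 73, 109, 132, 143, 213] → cuts [17, 31, 42, 73, 109, 132, 143, 213]

Pooled cuts: [9, 17, 31, 42, 50, 71, 73, 90, 93, 108, 109, 122, 131, 132, 143, 155, 185, 197, 212, 213, 218]

Fragment lengths:
  9→17: 8 bp
  17→31: 14 bp
  31→42: 11 bp
  42→50: 8 bp
  50→71: 21 bp
  71→73: 2 bp
  73→90: 17 bp
  90→93: 3 bp
  93→108: 15 bp
  108→109: 1 bp
  109→122: 13 bp
  122→131: 9 bp
  131→132: 1 bp
  132→143: 11 bp
  143→155: 12 bp
  155→185: 30 bp
  185→197: 12 bp
  197→212: 15 bp
  212→213: 1 bp
  213→218: 5 bp
  218→9 (wrap): 236-218+9 = 27 bp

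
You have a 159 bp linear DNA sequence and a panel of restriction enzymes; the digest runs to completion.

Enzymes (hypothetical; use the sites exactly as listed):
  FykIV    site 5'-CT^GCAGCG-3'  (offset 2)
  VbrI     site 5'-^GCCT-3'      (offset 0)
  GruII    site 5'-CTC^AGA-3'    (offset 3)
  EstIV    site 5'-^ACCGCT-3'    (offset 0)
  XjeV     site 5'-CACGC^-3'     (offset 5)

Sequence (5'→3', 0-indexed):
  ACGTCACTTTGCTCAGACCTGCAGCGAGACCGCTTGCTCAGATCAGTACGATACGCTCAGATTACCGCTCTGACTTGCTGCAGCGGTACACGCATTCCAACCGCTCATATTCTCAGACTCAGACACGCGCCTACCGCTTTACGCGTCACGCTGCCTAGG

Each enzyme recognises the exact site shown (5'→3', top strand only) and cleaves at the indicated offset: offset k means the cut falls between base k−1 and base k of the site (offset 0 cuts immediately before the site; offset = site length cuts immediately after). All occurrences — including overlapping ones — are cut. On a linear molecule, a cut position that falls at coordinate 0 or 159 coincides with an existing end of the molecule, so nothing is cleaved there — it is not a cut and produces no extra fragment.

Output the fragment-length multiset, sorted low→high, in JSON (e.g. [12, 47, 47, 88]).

Scan for sites:
  FykIV (CTGCAGCG, off=2): starts [18, 77] → cuts [20, 79]
  VbrI (GCCT, off=0): starts [128, 152] → cuts [128, 152]
  GruII (CTCAGA, off=3): starts [11, 36, 55, 111, 117] → cuts [14, 39, 58, 114, 120]
  EstIV (ACCGCT, off=0): starts [28, 63, 99, 132] → cuts [28, 63, 99, 132]
  XjeV (CACGC, off=5): starts [88, 123, 146] → cuts [93, 128, 151]

Pooled cuts: [14, 20, 28, 39, 58, 63, 79, 93, 99, 114, 120, 128, 132, 151, 152]

Fragment lengths:
  [0,14): 14 bp
  [14,20): 6 bp
  [20,28): 8 bp
  [28,39): 11 bp
  [39,58): 19 bp
  [58,63): 5 bp
  [63,79): 16 bp
  [79,93): 14 bp
  [93,99): 6 bp
  [99,114): 15 bp
  [114,120): 6 bp
  [120,128): 8 bp
  [128,132): 4 bp
  [132,151): 19 bp
  [151,152): 1 bp
  [152,159): 7 bp

[1,4,5,6,6,6,7,8,8,11,14,14,15,16,19,19]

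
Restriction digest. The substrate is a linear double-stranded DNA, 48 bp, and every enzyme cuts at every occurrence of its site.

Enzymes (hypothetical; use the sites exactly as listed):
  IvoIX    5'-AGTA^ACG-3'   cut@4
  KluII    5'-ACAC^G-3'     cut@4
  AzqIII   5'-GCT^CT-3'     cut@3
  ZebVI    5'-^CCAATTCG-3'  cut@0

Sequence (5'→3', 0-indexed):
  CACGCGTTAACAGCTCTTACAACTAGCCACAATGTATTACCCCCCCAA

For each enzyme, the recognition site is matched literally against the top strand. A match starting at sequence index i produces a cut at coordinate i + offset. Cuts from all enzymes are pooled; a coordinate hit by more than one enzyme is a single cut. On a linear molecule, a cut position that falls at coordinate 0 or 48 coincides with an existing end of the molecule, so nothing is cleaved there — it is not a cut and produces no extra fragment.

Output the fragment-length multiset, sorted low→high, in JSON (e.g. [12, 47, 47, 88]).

[15,33]

Site scan:
  IvoIX (AGTAACG, off=4): no sites
  KluII (ACACG, off=4): no sites
  AzqIII (GCTCT, off=3): starts [12] → cuts [15]
  ZebVI (CCAATTCG, off=0): no sites

All cut coordinates (distinct, sorted): [15]

Fragments:
  [0,15): 15 bp
  [15,48): 33 bp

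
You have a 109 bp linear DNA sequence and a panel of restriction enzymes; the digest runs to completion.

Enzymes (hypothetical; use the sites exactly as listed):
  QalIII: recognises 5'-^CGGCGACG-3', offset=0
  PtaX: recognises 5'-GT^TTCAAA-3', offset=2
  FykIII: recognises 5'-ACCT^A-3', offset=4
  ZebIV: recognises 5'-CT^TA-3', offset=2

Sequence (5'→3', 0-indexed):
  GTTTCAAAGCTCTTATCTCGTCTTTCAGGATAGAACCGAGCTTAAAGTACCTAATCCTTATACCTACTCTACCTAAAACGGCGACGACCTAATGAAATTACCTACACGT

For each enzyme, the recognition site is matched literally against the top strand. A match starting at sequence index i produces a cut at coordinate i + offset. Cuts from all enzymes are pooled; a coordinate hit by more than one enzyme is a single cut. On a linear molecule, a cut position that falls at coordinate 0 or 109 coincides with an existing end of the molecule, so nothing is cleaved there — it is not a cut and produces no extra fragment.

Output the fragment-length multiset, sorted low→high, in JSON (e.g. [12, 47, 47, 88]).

Site scan:
  QalIII CGGCGACG/0: at [78] ⇒ [78]
  PtaX GTTTCAAA/2: at [0] ⇒ [2]
  FykIII ACCTA/4: at [48, 61, 70, 86, 99] ⇒ [52, 65, 74, 90, 103]
  ZebIV CTTA/2: at [11, 40, 56] ⇒ [13, 42, 58]

All cut coordinates (distinct, sorted): [2, 13, 42, 52, 58, 65, 74, 78, 90, 103]

Fragments:
  [0,2): 2 bp
  [2,13): 11 bp
  [13,42): 29 bp
  [42,52): 10 bp
  [52,58): 6 bp
  [58,65): 7 bp
  [65,74): 9 bp
  [74,78): 4 bp
  [78,90): 12 bp
  [90,103): 13 bp
  [103,109): 6 bp

[2,4,6,6,7,9,10,11,12,13,29]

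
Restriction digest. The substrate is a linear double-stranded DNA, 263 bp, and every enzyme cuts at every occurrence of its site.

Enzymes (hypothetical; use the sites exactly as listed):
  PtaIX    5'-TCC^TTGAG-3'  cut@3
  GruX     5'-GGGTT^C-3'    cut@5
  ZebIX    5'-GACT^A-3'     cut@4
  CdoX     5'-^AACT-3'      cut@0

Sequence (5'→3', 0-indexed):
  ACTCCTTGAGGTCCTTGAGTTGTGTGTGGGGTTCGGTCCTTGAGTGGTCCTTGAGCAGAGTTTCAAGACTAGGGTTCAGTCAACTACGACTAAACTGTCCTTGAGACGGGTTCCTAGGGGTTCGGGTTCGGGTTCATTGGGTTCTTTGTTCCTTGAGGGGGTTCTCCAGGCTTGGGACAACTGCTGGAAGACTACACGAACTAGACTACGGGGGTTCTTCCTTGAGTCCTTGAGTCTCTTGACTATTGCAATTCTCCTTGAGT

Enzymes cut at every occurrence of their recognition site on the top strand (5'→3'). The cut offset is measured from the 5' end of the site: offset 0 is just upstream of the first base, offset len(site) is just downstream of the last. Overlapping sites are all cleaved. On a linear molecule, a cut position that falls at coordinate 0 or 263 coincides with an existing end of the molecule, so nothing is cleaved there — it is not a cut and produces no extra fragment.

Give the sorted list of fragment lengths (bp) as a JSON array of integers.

[1,5,5,5,5,6,6,6,6,6,8,8,9,9,9,9,9,10,10,11,11,12,13,15,15,15,19,20]

Site scan:
  PtaIX (TCCTTGAG, off=3): starts [2, 11, 36, 47, 97, 149, 218, 226, 254] → cuts [5, 14, 39, 50, 100, 152, 221, 229, 257]
  GruX (GGGTTC, off=5): starts [28, 71, 107, 117, 123, 129, 138, 158, 211] → cuts [33, 76, 112, 122, 128, 134, 143, 163, 216]
  ZebIX (GACTA, off=4): starts [66, 87, 189, 203, 240] → cuts [70, 91, 193, 207, 244]
  CdoX (AACT, off=0): starts [81, 92, 178, 198] → cuts [81, 92, 178, 198]

Pooled cuts: [5, 14, 33, 39, 50, 70, 76, 81, 91, 92, 100, 112, 122, 128, 134, 143, 152, 163, 178, 193, 198, 207, 216, 221, 229, 244, 257]

Fragment lengths:
  [0,5): 5 bp
  [5,14): 9 bp
  [14,33): 19 bp
  [33,39): 6 bp
  [39,50): 11 bp
  [50,70): 20 bp
  [70,76): 6 bp
  [76,81): 5 bp
  [81,91): 10 bp
  [91,92): 1 bp
  [92,100): 8 bp
  [100,112): 12 bp
  [112,122): 10 bp
  [122,128): 6 bp
  [128,134): 6 bp
  [134,143): 9 bp
  [143,152): 9 bp
  [152,163): 11 bp
  [163,178): 15 bp
  [178,193): 15 bp
  [193,198): 5 bp
  [198,207): 9 bp
  [207,216): 9 bp
  [216,221): 5 bp
  [221,229): 8 bp
  [229,244): 15 bp
  [244,257): 13 bp
  [257,263): 6 bp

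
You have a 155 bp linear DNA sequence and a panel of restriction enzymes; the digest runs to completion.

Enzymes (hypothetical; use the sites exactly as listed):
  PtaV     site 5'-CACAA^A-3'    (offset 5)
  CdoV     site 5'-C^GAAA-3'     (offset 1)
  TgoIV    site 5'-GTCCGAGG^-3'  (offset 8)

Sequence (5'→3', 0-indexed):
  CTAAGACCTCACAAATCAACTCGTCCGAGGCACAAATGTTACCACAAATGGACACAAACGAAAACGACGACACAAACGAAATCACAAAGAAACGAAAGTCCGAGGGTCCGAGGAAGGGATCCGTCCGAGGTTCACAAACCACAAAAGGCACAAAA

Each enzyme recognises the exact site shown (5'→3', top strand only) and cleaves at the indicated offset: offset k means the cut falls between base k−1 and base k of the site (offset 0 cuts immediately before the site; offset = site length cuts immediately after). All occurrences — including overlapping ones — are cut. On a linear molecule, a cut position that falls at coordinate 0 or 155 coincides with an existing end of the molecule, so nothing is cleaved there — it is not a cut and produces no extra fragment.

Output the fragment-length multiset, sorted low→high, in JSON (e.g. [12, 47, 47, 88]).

Per-enzyme occurrences:
  PtaV CACAAA/5: at [9, 30, 42, 52, 70, 82, 132, 139, 148] ⇒ [14, 35, 47, 57, 75, 87, 137, 144, 153]
  CdoV CGAAA/1: at [58, 76, 92] ⇒ [59, 77, 93]
  TgoIV GTCCGAGG/8: at [22, 97, 105, 122] ⇒ [30, 105, 113, 130]

Pooled cuts: [14, 30, 35, 47, 57, 59, 75, 77, 87, 93, 105, 113, 130, 137, 144, 153]

Fragments:
  [0,14): 14 bp
  [14,30): 16 bp
  [30,35): 5 bp
  [35,47): 12 bp
  [47,57): 10 bp
  [57,59): 2 bp
  [59,75): 16 bp
  [75,77): 2 bp
  [77,87): 10 bp
  [87,93): 6 bp
  [93,105): 12 bp
  [105,113): 8 bp
  [113,130): 17 bp
  [130,137): 7 bp
  [137,144): 7 bp
  [144,153): 9 bp
  [153,155): 2 bp

[2,2,2,5,6,7,7,8,9,10,10,12,12,14,16,16,17]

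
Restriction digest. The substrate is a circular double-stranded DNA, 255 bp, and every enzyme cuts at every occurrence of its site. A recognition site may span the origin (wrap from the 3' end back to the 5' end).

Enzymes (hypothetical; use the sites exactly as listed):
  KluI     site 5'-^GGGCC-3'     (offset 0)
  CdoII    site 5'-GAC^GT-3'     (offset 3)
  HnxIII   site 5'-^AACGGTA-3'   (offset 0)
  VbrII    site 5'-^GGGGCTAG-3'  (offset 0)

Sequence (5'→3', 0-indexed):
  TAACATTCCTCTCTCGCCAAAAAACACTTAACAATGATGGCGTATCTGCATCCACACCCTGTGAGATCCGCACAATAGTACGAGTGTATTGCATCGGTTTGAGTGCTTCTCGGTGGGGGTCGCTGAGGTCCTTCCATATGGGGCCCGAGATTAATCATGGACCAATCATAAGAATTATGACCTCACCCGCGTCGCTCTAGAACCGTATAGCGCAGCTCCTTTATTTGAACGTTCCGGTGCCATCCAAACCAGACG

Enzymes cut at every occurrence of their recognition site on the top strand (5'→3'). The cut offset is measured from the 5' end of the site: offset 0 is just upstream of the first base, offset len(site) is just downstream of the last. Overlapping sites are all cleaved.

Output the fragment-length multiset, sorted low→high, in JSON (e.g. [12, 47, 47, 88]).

Scan for sites:
  KluI GGGCC/0: at [140] ⇒ [140]
  CdoII GACGT/3: at [251] ⇒ [254]
  HnxIII (AACGGTA, off=0): no sites
  VbrII (GGGGCTAG, off=0): no sites

Pooled cuts: [140, 254]

Fragments:
  140→254: 114 bp
  254→140 (wrap): 255-254+140 = 141 bp

[114,141]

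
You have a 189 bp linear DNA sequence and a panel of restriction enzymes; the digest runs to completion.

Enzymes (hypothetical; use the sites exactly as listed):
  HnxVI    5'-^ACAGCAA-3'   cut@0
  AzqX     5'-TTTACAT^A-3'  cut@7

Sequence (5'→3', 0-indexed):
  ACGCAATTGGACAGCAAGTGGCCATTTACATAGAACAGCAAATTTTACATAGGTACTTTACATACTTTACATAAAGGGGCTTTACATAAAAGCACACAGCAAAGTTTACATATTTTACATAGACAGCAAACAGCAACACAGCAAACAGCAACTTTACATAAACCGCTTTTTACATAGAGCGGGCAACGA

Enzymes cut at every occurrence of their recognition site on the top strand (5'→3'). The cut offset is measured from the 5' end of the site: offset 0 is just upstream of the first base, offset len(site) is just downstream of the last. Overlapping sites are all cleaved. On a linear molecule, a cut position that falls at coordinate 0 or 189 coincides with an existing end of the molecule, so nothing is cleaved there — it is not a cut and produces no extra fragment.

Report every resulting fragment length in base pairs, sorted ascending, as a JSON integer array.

[2,3,7,7,8,8,9,9,10,13,14,15,15,16,16,16,21]

Per-enzyme occurrences:
  HnxVI ACAGCAA/0: at [10, 34, 95, 122, 129, 137, 144] ⇒ [10, 34, 95, 122, 129, 137, 144]
  AzqX TTTACATA/7: at [24, 43, 56, 65, 80, 104, 113, 152, 168] ⇒ [31, 50, 63, 72, 87, 111, 120, 159, 175]

All cut coordinates (distinct, sorted): [10, 31, 34, 50, 63, 72, 87, 95, 111, 120, 122, 129, 137, 144, 159, 175]

Fragment lengths:
  [0,10): 10 bp
  [10,31): 21 bp
  [31,34): 3 bp
  [34,50): 16 bp
  [50,63): 13 bp
  [63,72): 9 bp
  [72,87): 15 bp
  [87,95): 8 bp
  [95,111): 16 bp
  [111,120): 9 bp
  [120,122): 2 bp
  [122,129): 7 bp
  [129,137): 8 bp
  [137,144): 7 bp
  [144,159): 15 bp
  [159,175): 16 bp
  [175,189): 14 bp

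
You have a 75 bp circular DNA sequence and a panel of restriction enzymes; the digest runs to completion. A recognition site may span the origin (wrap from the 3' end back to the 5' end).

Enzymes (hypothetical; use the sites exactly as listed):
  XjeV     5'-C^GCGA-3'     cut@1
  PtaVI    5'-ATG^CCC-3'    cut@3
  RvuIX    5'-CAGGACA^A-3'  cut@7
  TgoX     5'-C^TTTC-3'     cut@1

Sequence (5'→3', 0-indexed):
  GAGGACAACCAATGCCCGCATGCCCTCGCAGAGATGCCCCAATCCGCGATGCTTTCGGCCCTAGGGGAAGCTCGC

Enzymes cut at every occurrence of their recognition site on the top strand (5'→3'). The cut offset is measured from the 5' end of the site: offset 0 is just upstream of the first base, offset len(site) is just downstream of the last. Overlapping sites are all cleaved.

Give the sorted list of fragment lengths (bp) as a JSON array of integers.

[7,8,9,14,16,21]

Scan for sites:
  XjeV CGCGA/1: at [44, 72] ⇒ [45, 73]
  PtaVI ATGCCC/3: at [11, 19, 33] ⇒ [14, 22, 36]
  RvuIX (CAGGACAA, off=7): no sites
  TgoX CTTTC/1: at [51] ⇒ [52]

Pooled cuts: [14, 22, 36, 45, 52, 73]

Fragment lengths:
  14→22: 8 bp
  22→36: 14 bp
  36→45: 9 bp
  45→52: 7 bp
  52→73: 21 bp
  73→14 (wrap): 75-73+14 = 16 bp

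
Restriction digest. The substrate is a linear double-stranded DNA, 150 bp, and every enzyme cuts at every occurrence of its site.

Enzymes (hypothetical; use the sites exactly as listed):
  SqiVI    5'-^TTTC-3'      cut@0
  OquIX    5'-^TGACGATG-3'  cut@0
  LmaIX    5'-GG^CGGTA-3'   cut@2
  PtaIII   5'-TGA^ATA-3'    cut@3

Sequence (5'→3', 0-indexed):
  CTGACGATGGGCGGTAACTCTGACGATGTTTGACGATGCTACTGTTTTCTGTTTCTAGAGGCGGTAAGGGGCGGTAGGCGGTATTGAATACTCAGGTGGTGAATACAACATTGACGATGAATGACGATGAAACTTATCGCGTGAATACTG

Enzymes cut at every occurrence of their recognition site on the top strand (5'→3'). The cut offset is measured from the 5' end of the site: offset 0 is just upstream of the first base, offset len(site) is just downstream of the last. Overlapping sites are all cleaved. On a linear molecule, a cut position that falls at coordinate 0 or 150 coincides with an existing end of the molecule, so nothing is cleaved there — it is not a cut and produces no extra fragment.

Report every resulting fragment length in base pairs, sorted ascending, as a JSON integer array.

Site scan:
  SqiVI (TTTC, off=0): starts [45, 51] → cuts [45, 51]
  OquIX (TGACGATG, off=0): starts [1, 20, 30, 111, 121] → cuts [1, 20, 30, 111, 121]
  LmaIX (GGCGGTA, off=2): starts [9, 59, 69, 76] → cuts [11, 61, 71, 78]
  PtaIII (TGAATA, off=3): starts [84, 99, 141] → cuts [87, 102, 144]

Pooled cuts: [1, 11, 20, 30, 45, 51, 61, 71, 78, 87, 102, 111, 121, 144]

Fragment lengths:
  [0,1): 1 bp
  [1,11): 10 bp
  [11,20): 9 bp
  [20,30): 10 bp
  [30,45): 15 bp
  [45,51): 6 bp
  [51,61): 10 bp
  [61,71): 10 bp
  [71,78): 7 bp
  [78,87): 9 bp
  [87,102): 15 bp
  [102,111): 9 bp
  [111,121): 10 bp
  [121,144): 23 bp
  [144,150): 6 bp

[1,6,6,7,9,9,9,10,10,10,10,10,15,15,23]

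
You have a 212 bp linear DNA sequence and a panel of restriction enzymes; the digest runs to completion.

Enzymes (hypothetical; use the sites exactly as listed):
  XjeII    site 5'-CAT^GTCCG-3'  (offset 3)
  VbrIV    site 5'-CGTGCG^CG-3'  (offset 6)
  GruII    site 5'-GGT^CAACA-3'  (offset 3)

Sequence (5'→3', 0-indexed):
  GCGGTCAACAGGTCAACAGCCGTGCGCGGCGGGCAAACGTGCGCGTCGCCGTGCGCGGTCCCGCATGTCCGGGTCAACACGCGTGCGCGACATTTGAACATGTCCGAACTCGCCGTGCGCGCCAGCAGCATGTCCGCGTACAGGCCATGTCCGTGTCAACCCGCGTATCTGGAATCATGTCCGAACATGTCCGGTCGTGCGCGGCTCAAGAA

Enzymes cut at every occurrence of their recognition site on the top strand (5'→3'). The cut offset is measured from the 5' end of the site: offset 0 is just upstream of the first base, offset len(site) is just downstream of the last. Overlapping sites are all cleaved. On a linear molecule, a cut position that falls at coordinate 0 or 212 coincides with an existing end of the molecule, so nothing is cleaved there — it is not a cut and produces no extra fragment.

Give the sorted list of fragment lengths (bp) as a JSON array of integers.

[5,8,8,10,11,11,12,12,13,13,13,14,17,17,18,30]

Per-enzyme occurrences:
  XjeII (CATGTCCG, off=3): starts [63, 98, 128, 145, 175, 185] → cuts [66, 101, 131, 148, 178, 188]
  VbrIV (CGTGCGCG, off=6): starts [20, 37, 49, 81, 113, 195] → cuts [26, 43, 55, 87, 119, 201]
  GruII (GGTCAACA, off=3): starts [2, 10, 71] → cuts [5, 13, 74]

Pooled cuts: [5, 13, 26, 43, 55, 66, 74, 87, 101, 119, 131, 148, 178, 188, 201]

Fragment lengths:
  [0,5): 5 bp
  [5,13): 8 bp
  [13,26): 13 bp
  [26,43): 17 bp
  [43,55): 12 bp
  [55,66): 11 bp
  [66,74): 8 bp
  [74,87): 13 bp
  [87,101): 14 bp
  [101,119): 18 bp
  [119,131): 12 bp
  [131,148): 17 bp
  [148,178): 30 bp
  [178,188): 10 bp
  [188,201): 13 bp
  [201,212): 11 bp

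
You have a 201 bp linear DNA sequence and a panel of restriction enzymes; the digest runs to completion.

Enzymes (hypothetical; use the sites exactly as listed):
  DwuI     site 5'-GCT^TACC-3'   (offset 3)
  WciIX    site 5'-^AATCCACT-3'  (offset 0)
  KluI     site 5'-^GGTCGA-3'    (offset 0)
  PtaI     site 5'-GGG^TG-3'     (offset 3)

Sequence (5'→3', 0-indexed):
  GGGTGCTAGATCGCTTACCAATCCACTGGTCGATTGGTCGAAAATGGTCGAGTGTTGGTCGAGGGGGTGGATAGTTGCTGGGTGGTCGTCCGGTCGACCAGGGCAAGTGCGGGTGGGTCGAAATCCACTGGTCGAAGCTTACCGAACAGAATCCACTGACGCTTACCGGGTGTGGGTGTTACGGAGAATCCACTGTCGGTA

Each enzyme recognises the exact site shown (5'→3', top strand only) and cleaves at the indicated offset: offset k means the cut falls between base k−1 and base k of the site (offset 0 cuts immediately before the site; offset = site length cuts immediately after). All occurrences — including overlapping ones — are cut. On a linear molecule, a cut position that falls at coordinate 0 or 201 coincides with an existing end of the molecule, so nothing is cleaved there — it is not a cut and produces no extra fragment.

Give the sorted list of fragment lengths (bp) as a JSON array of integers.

Scan for sites:
  DwuI GCTTACC/3: at [12, 136, 160] ⇒ [15, 139, 163]
  WciIX AATCCACT/0: at [19, 121, 149, 186] ⇒ [19, 121, 149, 186]
  KluI GGTCGA/0: at [27, 35, 45, 56, 91, 115, 129] ⇒ [27, 35, 45, 56, 91, 115, 129]
  PtaI GGGTG/3: at [0, 64, 79, 110, 167, 173] ⇒ [3, 67, 82, 113, 170, 176]

Pooled cuts: [3, 15, 19, 27, 35, 45, 56, 67, 82, 91, 113, 115, 121, 129, 139, 149, 163, 170, 176, 186]

Fragments:
  [0,3): 3 bp
  [3,15): 12 bp
  [15,19): 4 bp
  [19,27): 8 bp
  [27,35): 8 bp
  [35,45): 10 bp
  [45,56): 11 bp
  [56,67): 11 bp
  [67,82): 15 bp
  [82,91): 9 bp
  [91,113): 22 bp
  [113,115): 2 bp
  [115,121): 6 bp
  [121,129): 8 bp
  [129,139): 10 bp
  [139,149): 10 bp
  [149,163): 14 bp
  [163,170): 7 bp
  [170,176): 6 bp
  [176,186): 10 bp
  [186,201): 15 bp

[2,3,4,6,6,7,8,8,8,9,10,10,10,10,11,11,12,14,15,15,22]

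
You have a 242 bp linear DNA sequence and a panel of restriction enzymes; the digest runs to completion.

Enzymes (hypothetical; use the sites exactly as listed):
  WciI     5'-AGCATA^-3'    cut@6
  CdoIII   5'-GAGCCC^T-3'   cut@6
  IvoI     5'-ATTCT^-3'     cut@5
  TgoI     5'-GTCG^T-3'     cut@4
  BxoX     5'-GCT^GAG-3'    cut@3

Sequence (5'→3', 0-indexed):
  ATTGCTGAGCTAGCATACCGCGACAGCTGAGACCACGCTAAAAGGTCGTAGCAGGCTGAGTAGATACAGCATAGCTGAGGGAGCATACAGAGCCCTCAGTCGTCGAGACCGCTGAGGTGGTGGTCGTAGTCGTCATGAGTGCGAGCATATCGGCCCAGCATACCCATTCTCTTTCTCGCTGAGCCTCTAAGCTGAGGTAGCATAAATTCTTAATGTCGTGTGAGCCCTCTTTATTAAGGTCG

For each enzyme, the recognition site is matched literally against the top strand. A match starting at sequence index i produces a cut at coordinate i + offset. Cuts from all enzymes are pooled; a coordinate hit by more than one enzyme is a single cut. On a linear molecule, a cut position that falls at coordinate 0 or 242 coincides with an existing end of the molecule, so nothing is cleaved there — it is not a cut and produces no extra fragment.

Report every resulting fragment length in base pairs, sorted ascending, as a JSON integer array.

Per-enzyme occurrences:
  WciI (AGCATA, off=6): starts [11, 67, 81, 143, 156, 198] → cuts [17, 73, 87, 149, 162, 204]
  CdoIII (GAGCCCT, off=6): starts [89, 221] → cuts [95, 227]
  IvoI (ATTCT, off=5): starts [165, 205] → cuts [170, 210]
  TgoI (GTCGT, off=4): starts [44, 98, 122, 128, 214] → cuts [48, 102, 126, 132, 218]
  BxoX (GCTGAG, off=3): starts [3, 25, 54, 73, 110, 177, 190] → cuts [6, 28, 57, 76, 113, 180, 193]

All cut coordinates (distinct, sorted): [6, 17, 28, 48, 57, 73, 76, 87, 95, 102, 113, 126, 132, 149, 162, 170, 180, 193, 204, 210, 218, 227]

Fragment lengths:
  [0,6): 6 bp
  [6,17): 11 bp
  [17,28): 11 bp
  [28,48): 20 bp
  [48,57): 9 bp
  [57,73): 16 bp
  [73,76): 3 bp
  [76,87): 11 bp
  [87,95): 8 bp
  [95,102): 7 bp
  [102,113): 11 bp
  [113,126): 13 bp
  [126,132): 6 bp
  [132,149): 17 bp
  [149,162): 13 bp
  [162,170): 8 bp
  [170,180): 10 bp
  [180,193): 13 bp
  [193,204): 11 bp
  [204,210): 6 bp
  [210,218): 8 bp
  [218,227): 9 bp
  [227,242): 15 bp

[3,6,6,6,7,8,8,8,9,9,10,11,11,11,11,11,13,13,13,15,16,17,20]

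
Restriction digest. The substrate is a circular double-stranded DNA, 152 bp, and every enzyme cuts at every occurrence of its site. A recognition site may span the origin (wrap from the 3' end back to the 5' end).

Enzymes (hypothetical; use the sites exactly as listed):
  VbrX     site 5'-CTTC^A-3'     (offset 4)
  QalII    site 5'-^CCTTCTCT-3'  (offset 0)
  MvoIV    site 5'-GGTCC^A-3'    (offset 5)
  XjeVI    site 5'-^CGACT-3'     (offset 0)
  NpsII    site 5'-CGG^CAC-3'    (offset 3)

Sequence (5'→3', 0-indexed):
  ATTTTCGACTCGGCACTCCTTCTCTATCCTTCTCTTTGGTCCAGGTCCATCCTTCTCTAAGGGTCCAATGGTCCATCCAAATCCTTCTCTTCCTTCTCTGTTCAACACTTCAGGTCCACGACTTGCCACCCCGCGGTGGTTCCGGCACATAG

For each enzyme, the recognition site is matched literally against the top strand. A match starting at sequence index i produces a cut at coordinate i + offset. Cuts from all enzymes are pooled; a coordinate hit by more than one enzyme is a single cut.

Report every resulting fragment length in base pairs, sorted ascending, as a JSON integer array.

[1,2,4,6,6,8,8,8,9,10,12,15,16,20,27]

Scan for sites:
  VbrX (CTTCA, off=4): starts [107] → cuts [111]
  QalII (CCTTCTCT, off=0): starts [17, 27, 50, 82, 91] → cuts [17, 27, 50, 82, 91]
  MvoIV (GGTCCA, off=5): starts [37, 43, 61, 69, 112] → cuts [42, 48, 66, 74, 117]
  XjeVI (CGACT, off=0): starts [5, 118] → cuts [5, 118]
  NpsII (CGGCAC, off=3): starts [10, 142] → cuts [13, 145]

All cut coordinates (distinct, sorted): [5, 13, 17, 27, 42, 48, 50, 66, 74, 82, 91, 111, 117, 118, 145]

Fragments:
  5→13: 8 bp
  13→17: 4 bp
  17→27: 10 bp
  27→42: 15 bp
  42→48: 6 bp
  48→50: 2 bp
  50→66: 16 bp
  66→74: 8 bp
  74→82: 8 bp
  82→91: 9 bp
  91→111: 20 bp
  111→117: 6 bp
  117→118: 1 bp
  118→145: 27 bp
  145→5 (wrap): 152-145+5 = 12 bp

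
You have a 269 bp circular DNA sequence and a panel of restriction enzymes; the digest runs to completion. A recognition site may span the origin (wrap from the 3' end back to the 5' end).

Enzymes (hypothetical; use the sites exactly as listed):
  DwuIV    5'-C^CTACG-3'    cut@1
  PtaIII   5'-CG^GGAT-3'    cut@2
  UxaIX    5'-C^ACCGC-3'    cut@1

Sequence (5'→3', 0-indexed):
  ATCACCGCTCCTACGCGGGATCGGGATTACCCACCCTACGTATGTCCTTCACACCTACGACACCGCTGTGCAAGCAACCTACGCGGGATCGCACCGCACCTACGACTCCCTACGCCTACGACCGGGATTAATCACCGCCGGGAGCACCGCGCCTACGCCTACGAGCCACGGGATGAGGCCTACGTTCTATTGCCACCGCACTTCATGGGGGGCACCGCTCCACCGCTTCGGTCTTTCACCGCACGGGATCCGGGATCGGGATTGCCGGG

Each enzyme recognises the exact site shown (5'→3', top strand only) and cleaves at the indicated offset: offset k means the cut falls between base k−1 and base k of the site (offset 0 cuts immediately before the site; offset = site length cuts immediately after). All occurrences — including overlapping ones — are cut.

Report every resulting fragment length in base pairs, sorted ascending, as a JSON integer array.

Per-enzyme occurrences:
  DwuIV (CCTACG, off=1): starts [9, 34, 53, 77, 98, 108, 114, 151, 157, 178] → cuts [10, 35, 54, 78, 99, 109, 115, 152, 158, 179]
  PtaIII (CGGGAT, off=2): starts [15, 21, 83, 122, 168, 243, 250, 256, 265] → cuts [17, 23, 85, 124, 170, 245, 252, 258, 267]
  UxaIX (CACCGC, off=1): starts [2, 60, 91, 132, 144, 193, 212, 220, 236] → cuts [3, 61, 92, 133, 145, 194, 213, 221, 237]

Pooled cuts: [3, 10, 17, 23, 35, 54, 61, 78, 85, 92, 99, 109, 115, 124, 133, 145, 152, 158, 170, 179, 194, 213, 221, 237, 245, 252, 258, 267]

Fragments:
  3→10: 7 bp
  10→17: 7 bp
  17→23: 6 bp
  23→35: 12 bp
  35→54: 19 bp
  54→61: 7 bp
  61→78: 17 bp
  78→85: 7 bp
  85→92: 7 bp
  92→99: 7 bp
  99→109: 10 bp
  109→115: 6 bp
  115→124: 9 bp
  124→133: 9 bp
  133→145: 12 bp
  145→152: 7 bp
  152→158: 6 bp
  158→170: 12 bp
  170→179: 9 bp
  179→194: 15 bp
  194→213: 19 bp
  213→221: 8 bp
  221→237: 16 bp
  237→245: 8 bp
  245→252: 7 bp
  252→258: 6 bp
  258→267: 9 bp
  267→3 (wrap): 269-267+3 = 5 bp

[5,6,6,6,6,7,7,7,7,7,7,7,7,8,8,9,9,9,9,10,12,12,12,15,16,17,19,19]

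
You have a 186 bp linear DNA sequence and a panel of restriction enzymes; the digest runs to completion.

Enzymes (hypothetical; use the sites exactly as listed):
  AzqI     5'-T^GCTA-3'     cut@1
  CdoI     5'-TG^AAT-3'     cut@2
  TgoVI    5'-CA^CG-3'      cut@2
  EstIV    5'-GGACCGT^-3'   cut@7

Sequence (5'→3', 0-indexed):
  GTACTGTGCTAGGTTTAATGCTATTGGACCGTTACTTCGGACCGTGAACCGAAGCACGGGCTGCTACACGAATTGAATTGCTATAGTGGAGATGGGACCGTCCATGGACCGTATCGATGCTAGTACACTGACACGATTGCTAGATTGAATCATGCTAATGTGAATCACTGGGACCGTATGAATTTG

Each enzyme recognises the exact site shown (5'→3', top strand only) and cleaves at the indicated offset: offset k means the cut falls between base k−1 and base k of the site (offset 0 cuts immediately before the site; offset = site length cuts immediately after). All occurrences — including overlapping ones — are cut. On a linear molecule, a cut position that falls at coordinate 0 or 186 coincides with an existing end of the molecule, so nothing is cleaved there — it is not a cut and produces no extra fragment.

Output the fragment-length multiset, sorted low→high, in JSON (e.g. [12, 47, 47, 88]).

Scan for sites:
  AzqI TGCTA/1: at [6, 18, 61, 78, 117, 137, 152] ⇒ [7, 19, 62, 79, 118, 138, 153]
  CdoI TGAAT/2: at [73, 145, 160, 178] ⇒ [75, 147, 162, 180]
  TgoVI CACG/2: at [54, 66, 131] ⇒ [56, 68, 133]
  EstIV GGACCGT/7: at [25, 38, 94, 105, 170] ⇒ [32, 45, 101, 112, 177]

Pooled cuts: [7, 19, 32, 45, 56, 62, 68, 75, 79, 101, 112, 118, 133, 138, 147, 153, 162, 177, 180]

Fragment lengths:
  [0,7): 7 bp
  [7,19): 12 bp
  [19,32): 13 bp
  [32,45): 13 bp
  [45,56): 11 bp
  [56,62): 6 bp
  [62,68): 6 bp
  [68,75): 7 bp
  [75,79): 4 bp
  [79,101): 22 bp
  [101,112): 11 bp
  [112,118): 6 bp
  [118,133): 15 bp
  [133,138): 5 bp
  [138,147): 9 bp
  [147,153): 6 bp
  [153,162): 9 bp
  [162,177): 15 bp
  [177,180): 3 bp
  [180,186): 6 bp

[3,4,5,6,6,6,6,6,7,7,9,9,11,11,12,13,13,15,15,22]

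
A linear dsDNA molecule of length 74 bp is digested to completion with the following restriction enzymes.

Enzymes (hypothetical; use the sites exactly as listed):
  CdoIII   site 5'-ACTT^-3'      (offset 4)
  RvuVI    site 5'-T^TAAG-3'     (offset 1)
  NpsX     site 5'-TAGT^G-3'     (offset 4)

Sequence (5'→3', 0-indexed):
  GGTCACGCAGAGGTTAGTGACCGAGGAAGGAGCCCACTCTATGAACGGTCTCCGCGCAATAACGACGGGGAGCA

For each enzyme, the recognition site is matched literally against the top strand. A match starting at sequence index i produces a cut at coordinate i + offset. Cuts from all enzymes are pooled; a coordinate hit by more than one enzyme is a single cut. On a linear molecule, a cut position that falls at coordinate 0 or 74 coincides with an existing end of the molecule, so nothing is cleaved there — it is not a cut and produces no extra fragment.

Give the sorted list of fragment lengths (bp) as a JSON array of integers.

[18,56]

Per-enzyme occurrences:
  CdoIII (ACTT, off=4): no sites
  RvuVI (TTAAG, off=1): no sites
  NpsX TAGTG/4: at [14] ⇒ [18]

Pooled cuts: [18]

Fragment lengths:
  [0,18): 18 bp
  [18,74): 56 bp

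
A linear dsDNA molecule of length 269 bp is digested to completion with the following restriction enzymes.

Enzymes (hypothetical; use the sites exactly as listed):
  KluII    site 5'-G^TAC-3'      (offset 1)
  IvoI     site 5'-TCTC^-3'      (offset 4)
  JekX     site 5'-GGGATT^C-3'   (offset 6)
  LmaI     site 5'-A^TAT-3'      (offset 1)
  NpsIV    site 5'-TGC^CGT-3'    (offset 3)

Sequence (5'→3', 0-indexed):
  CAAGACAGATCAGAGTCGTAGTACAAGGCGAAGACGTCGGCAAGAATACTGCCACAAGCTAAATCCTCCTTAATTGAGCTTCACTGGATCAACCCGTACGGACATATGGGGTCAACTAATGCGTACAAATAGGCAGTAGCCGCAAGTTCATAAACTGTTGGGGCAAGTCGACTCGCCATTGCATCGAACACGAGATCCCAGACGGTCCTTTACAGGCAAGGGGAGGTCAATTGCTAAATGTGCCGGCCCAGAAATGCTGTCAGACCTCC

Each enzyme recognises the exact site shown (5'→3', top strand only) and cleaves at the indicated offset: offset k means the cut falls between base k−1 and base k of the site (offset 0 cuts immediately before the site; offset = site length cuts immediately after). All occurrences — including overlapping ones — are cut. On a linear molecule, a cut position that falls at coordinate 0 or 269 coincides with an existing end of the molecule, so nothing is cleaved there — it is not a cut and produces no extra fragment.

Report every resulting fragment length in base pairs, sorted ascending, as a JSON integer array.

Scan for sites:
  KluII (GTAC, off=1): starts [20, 95, 122] → cuts [21, 96, 123]
  IvoI (TCTC, off=4): no sites
  JekX (GGGATTC, off=6): no sites
  LmaI (ATAT, off=1): starts [103] → cuts [104]
  NpsIV (TGCCGT, off=3): no sites

All cut coordinates (distinct, sorted): [21, 96, 104, 123]

Fragments:
  [0,21): 21 bp
  [21,96): 75 bp
  [96,104): 8 bp
  [104,123): 19 bp
  [123,269): 146 bp

[8,19,21,75,146]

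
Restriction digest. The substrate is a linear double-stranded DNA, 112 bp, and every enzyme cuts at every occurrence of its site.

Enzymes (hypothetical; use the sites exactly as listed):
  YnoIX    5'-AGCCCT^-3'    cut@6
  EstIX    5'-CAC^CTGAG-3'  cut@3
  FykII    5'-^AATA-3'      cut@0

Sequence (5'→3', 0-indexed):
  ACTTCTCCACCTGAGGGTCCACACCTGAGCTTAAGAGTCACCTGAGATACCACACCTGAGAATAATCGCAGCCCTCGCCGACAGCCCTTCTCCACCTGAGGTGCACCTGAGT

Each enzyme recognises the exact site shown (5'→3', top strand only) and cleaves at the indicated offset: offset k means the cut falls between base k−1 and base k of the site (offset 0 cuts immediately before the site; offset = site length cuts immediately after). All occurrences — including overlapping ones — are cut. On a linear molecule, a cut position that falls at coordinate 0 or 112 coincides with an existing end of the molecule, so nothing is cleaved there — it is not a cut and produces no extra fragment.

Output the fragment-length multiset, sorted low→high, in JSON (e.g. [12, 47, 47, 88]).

Scan for sites:
  YnoIX AGCCCT/6: at [69, 82] ⇒ [75, 88]
  EstIX CACCTGAG/3: at [7, 21, 38, 52, 92, 103] ⇒ [10, 24, 41, 55, 95, 106]
  FykII AATA/0: at [60] ⇒ [60]

All cut coordinates (distinct, sorted): [10, 24, 41, 55, 60, 75, 88, 95, 106]

Fragment lengths:
  [0,10): 10 bp
  [10,24): 14 bp
  [24,41): 17 bp
  [41,55): 14 bp
  [55,60): 5 bp
  [60,75): 15 bp
  [75,88): 13 bp
  [88,95): 7 bp
  [95,106): 11 bp
  [106,112): 6 bp

[5,6,7,10,11,13,14,14,15,17]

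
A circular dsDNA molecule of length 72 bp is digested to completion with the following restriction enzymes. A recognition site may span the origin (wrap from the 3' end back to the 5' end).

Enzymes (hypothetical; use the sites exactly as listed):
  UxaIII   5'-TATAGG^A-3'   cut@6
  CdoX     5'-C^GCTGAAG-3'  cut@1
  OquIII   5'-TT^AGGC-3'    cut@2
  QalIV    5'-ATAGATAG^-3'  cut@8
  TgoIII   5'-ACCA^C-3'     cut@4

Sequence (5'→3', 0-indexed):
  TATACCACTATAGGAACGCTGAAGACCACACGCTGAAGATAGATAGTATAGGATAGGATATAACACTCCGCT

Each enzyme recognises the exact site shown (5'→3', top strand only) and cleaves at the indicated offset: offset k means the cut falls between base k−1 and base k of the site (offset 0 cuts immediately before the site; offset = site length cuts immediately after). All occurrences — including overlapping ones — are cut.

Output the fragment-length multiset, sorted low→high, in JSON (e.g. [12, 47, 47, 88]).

[3,3,6,7,11,15,27]

Scan for sites:
  UxaIII TATAGGA/6: at [8, 46] ⇒ [14, 52]
  CdoX CGCTGAAG/1: at [16, 30] ⇒ [17, 31]
  OquIII (TTAGGC, off=2): no sites
  QalIV ATAGATAG/8: at [38] ⇒ [46]
  TgoIII ACCAC/4: at [3, 24] ⇒ [7, 28]

Pooled cuts: [7, 14, 17, 28, 31, 46, 52]

Fragments:
  7→14: 7 bp
  14→17: 3 bp
  17→28: 11 bp
  28→31: 3 bp
  31→46: 15 bp
  46→52: 6 bp
  52→7 (wrap): 72-52+7 = 27 bp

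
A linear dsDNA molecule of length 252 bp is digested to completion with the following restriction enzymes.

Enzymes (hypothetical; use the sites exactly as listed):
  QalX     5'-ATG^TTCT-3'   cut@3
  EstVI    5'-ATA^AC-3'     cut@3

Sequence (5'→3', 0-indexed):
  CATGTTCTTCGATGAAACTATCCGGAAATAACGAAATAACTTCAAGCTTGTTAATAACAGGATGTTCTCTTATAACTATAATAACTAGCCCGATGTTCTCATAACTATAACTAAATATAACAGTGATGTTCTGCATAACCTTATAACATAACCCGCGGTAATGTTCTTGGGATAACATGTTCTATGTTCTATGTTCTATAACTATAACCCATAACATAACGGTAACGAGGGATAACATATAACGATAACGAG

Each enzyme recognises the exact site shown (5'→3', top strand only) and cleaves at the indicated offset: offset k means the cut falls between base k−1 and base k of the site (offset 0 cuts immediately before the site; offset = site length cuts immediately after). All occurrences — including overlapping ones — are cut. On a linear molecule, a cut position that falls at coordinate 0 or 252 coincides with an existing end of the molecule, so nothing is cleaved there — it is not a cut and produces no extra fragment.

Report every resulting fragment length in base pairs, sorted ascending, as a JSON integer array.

[4,5,5,5,5,6,6,6,7,7,7,7,7,8,8,8,8,9,9,9,10,10,11,12,13,16,18,26]

Site scan:
  QalX ATGTTCT/3: at [1, 61, 92, 125, 160, 176, 183, 190] ⇒ [4, 64, 95, 128, 163, 179, 186, 193]
  EstVI ATAAC/3: at [27, 35, 53, 71, 80, 100, 106, 116, 134, 142, 147, 171, 197, 203, 210, 215, 231, 238, 244] ⇒ [30, 38, 56, 74, 83, 103, 109, 119, 137, 145, 150, 174, 200, 206, 213, 218, 234, 241, 247]

All cut coordinates (distinct, sorted): [4, 30, 38, 56, 64, 74, 83, 95, 103, 109, 119, 128, 137, 145, 150, 163, 174, 179, 186, 193, 200, 206, 213, 218, 234, 241, 247]

Fragments:
  [0,4): 4 bp
  [4,30): 26 bp
  [30,38): 8 bp
  [38,56): 18 bp
  [56,64): 8 bp
  [64,74): 10 bp
  [74,83): 9 bp
  [83,95): 12 bp
  [95,103): 8 bp
  [103,109): 6 bp
  [109,119): 10 bp
  [119,128): 9 bp
  [128,137): 9 bp
  [137,145): 8 bp
  [145,150): 5 bp
  [150,163): 13 bp
  [163,174): 11 bp
  [174,179): 5 bp
  [179,186): 7 bp
  [186,193): 7 bp
  [193,200): 7 bp
  [200,206): 6 bp
  [206,213): 7 bp
  [213,218): 5 bp
  [218,234): 16 bp
  [234,241): 7 bp
  [241,247): 6 bp
  [247,252): 5 bp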